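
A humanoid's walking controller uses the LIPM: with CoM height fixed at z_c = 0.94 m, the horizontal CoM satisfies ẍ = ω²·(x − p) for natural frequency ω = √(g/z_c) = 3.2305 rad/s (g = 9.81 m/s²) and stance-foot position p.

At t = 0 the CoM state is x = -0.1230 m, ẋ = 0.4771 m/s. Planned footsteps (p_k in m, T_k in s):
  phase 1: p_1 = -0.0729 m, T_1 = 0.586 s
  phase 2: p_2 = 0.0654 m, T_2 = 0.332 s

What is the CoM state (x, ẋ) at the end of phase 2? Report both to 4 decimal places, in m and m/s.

phase 1: p=-0.0729, T=0.586, ωT=1.893073, cosh=3.395175, sinh=3.244567; start (x,ẋ)=(-0.123000, 0.477100) → end (x,ẋ)=(0.236179, 1.094711)
phase 2: p=0.0654, T=0.332, ωT=1.072526, cosh=1.632448, sinh=1.290305; start (x,ẋ)=(0.236179, 1.094711) → end (x,ẋ)=(0.781430, 2.498923)

x = 0.7814, ẋ = 2.4989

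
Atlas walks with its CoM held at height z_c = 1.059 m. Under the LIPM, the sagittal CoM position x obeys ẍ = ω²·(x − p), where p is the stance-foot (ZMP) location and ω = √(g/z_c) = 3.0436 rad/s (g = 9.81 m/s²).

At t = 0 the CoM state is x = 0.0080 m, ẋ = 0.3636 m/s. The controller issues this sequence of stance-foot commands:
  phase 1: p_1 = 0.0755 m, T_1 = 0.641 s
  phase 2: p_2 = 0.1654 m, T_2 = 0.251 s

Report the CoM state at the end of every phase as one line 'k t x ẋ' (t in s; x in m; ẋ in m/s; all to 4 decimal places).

phase 1: p=0.0755, T=0.641, ωT=1.950948, cosh=3.588745, sinh=3.446606; start (x,ẋ)=(0.008000, 0.363600) → end (x,ẋ)=(0.245004, 0.596787)
phase 2: p=0.1654, T=0.251, ωT=0.763944, cosh=1.306276, sinh=0.840450; start (x,ẋ)=(0.245004, 0.596787) → end (x,ẋ)=(0.434180, 0.983195)

1 0.6410 0.2450 0.5968
2 0.8920 0.4342 0.9832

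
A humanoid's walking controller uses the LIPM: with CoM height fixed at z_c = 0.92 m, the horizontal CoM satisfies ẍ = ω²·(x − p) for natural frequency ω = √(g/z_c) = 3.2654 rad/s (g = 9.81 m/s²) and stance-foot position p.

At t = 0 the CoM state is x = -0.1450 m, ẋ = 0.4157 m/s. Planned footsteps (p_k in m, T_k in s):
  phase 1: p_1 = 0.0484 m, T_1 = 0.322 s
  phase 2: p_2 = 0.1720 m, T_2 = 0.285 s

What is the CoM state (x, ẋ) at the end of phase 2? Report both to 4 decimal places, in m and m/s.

phase 1: p=0.0484, T=0.322, ωT=1.051459, cosh=1.605625, sinh=1.256198; start (x,ẋ)=(-0.145000, 0.415700) → end (x,ẋ)=(-0.102208, -0.125866)
phase 2: p=0.1720, T=0.285, ωT=0.930639, cosh=1.465215, sinh=1.070914; start (x,ẋ)=(-0.102208, -0.125866) → end (x,ẋ)=(-0.271053, -1.143317)

x = -0.2711, ẋ = -1.1433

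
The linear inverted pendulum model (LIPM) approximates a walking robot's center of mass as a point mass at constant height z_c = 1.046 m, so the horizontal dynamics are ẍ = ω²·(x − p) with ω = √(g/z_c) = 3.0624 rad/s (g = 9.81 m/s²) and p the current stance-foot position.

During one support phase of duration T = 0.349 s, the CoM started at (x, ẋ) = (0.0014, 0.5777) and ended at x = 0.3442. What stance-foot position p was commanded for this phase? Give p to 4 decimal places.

ωT = 3.0624·0.349 = 1.068778; cosh(ωT) = 1.627623, sinh(ωT) = 1.284195
x(T) = p + (x₀−p)·cosh(ωT) + (ẋ₀/ω)·sinh(ωT) ⇒ p·(1 − cosh) = x(T) − x₀·cosh − (ẋ₀/ω)·sinh
numerator   = 0.3442 − (0.0014)·1.627623 − (0.5777/3.0624)·1.284195 = 0.099667
denominator = 1 − 1.627623 = -0.627623
p = 0.099667 / -0.627623 = -0.1588

p = -0.1588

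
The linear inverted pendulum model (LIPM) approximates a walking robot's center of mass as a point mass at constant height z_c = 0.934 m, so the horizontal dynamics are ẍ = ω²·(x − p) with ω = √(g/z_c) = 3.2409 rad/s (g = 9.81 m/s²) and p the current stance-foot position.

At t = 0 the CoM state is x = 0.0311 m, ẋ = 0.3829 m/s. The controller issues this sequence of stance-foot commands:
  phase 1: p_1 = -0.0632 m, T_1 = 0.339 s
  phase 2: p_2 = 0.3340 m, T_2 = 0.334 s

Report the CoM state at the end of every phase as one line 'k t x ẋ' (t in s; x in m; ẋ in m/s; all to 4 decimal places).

1 0.3390 0.2515 1.0457
2 0.6730 0.6199 1.3713

phase 1: p=-0.0632, T=0.339, ωT=1.098665, cosh=1.666737, sinh=1.333421; start (x,ẋ)=(0.031100, 0.382900) → end (x,ẋ)=(0.251512, 1.045710)
phase 2: p=0.3340, T=0.334, ωT=1.082461, cosh=1.645348, sinh=1.306587; start (x,ẋ)=(0.251512, 1.045710) → end (x,ẋ)=(0.619862, 1.371259)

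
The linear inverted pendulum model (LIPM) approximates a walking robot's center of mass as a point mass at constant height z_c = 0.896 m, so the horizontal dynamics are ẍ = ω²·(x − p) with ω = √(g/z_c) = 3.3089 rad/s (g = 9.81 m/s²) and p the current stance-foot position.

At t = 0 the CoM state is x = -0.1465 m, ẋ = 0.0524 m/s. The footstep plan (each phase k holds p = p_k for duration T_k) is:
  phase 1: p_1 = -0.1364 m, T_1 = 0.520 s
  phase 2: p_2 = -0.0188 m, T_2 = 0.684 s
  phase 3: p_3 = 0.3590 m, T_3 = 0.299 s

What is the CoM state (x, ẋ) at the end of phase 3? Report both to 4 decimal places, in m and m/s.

phase 1: p=-0.1364, T=0.520, ωT=1.720628, cosh=2.883495, sinh=2.704541; start (x,ẋ)=(-0.146500, 0.052400) → end (x,ẋ)=(-0.122694, 0.060710)
phase 2: p=-0.0188, T=0.684, ωT=2.263288, cosh=4.859327, sinh=4.755319; start (x,ẋ)=(-0.122694, 0.060710) → end (x,ẋ)=(-0.436407, -1.339751)
phase 3: p=0.3590, T=0.299, ωT=0.989361, cosh=1.530665, sinh=1.158851; start (x,ẋ)=(-0.436407, -1.339751) → end (x,ẋ)=(-1.327712, -5.100715)

x = -1.3277, ẋ = -5.1007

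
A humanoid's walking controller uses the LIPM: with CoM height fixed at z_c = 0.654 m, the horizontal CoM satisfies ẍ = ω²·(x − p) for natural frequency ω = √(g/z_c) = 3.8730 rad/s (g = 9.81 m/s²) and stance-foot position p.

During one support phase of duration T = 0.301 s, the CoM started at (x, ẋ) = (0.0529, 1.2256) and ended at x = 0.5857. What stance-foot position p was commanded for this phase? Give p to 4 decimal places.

ωT = 3.8730·0.301 = 1.165773; cosh(ωT) = 1.760042, sinh(ωT) = 1.448360
x(T) = p + (x₀−p)·cosh(ωT) + (ẋ₀/ω)·sinh(ωT) ⇒ p·(1 − cosh) = x(T) − x₀·cosh − (ẋ₀/ω)·sinh
numerator   = 0.5857 − (0.0529)·1.760042 − (1.2256/3.8730)·1.448360 = 0.034264
denominator = 1 − 1.760042 = -0.760042
p = 0.034264 / -0.760042 = -0.0451

p = -0.0451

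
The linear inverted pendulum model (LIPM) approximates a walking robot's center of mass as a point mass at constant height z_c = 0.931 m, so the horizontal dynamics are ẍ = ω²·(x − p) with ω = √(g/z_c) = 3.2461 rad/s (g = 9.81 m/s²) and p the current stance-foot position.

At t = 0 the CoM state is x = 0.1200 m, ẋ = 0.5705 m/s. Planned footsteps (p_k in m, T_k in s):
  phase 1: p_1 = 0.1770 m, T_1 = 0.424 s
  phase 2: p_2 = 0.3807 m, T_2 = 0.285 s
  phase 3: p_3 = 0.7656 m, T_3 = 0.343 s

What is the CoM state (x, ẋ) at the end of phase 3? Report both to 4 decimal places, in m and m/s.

phase 1: p=0.1770, T=0.424, ωT=1.376346, cosh=2.106452, sinh=1.853953; start (x,ẋ)=(0.120000, 0.570500) → end (x,ẋ)=(0.382763, 0.858698)
phase 2: p=0.3807, T=0.285, ωT=0.925138, cosh=1.459347, sinh=1.062871; start (x,ẋ)=(0.382763, 0.858698) → end (x,ẋ)=(0.664875, 1.260258)
phase 3: p=0.7656, T=0.343, ωT=1.113412, cosh=1.686583, sinh=1.358147; start (x,ẋ)=(0.664875, 1.260258) → end (x,ẋ)=(1.123002, 1.681464)

x = 1.1230, ẋ = 1.6815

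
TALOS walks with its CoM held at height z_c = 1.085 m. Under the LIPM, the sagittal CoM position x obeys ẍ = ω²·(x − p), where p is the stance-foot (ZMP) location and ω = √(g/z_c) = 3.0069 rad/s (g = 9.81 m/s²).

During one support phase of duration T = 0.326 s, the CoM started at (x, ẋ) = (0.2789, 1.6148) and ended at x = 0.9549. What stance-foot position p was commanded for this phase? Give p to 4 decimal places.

p = 0.1614

ωT = 3.0069·0.326 = 0.980249; cosh(ωT) = 1.520169, sinh(ωT) = 1.144952
x(T) = p + (x₀−p)·cosh(ωT) + (ẋ₀/ω)·sinh(ωT) ⇒ p·(1 − cosh) = x(T) − x₀·cosh − (ẋ₀/ω)·sinh
numerator   = 0.9549 − (0.2789)·1.520169 − (1.6148/3.0069)·1.144952 = -0.083950
denominator = 1 − 1.520169 = -0.520169
p = -0.083950 / -0.520169 = 0.1614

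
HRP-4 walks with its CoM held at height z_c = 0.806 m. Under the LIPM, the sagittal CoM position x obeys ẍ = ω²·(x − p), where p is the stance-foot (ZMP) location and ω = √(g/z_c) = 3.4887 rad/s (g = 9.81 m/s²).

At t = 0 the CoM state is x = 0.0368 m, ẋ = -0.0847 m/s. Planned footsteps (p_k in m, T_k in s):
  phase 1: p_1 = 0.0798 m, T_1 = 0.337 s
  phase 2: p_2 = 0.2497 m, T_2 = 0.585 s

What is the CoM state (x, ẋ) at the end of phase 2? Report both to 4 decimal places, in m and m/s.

phase 1: p=0.0798, T=0.337, ωT=1.175692, cosh=1.774495, sinh=1.465889; start (x,ẋ)=(0.036800, -0.084700) → end (x,ẋ)=(-0.032093, -0.370204)
phase 2: p=0.2497, T=0.585, ωT=2.040890, cosh=3.913683, sinh=3.783770; start (x,ẋ)=(-0.032093, -0.370204) → end (x,ẋ)=(-1.254662, -5.168647)

x = -1.2547, ẋ = -5.1686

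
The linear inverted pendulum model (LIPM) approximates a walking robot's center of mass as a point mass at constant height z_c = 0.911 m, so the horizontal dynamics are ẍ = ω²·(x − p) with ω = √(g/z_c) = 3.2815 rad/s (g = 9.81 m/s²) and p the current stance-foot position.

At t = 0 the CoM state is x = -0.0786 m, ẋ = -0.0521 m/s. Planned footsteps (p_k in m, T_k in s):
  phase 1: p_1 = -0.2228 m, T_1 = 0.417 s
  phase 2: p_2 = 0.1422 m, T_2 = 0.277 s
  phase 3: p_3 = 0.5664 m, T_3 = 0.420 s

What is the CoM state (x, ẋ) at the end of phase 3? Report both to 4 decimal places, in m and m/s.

phase 1: p=-0.2228, T=0.417, ωT=1.368385, cosh=2.091760, sinh=1.837242; start (x,ẋ)=(-0.078600, -0.052100) → end (x,ẋ)=(0.049662, 0.760388)
phase 2: p=0.1422, T=0.277, ωT=0.908976, cosh=1.442358, sinh=1.039421; start (x,ẋ)=(0.049662, 0.760388) → end (x,ẋ)=(0.249582, 0.781118)
phase 3: p=0.5664, T=0.420, ωT=1.378230, cosh=2.109948, sinh=1.857924; start (x,ẋ)=(0.249582, 0.781118) → end (x,ẋ)=(0.340184, -0.283453)

x = 0.3402, ẋ = -0.2835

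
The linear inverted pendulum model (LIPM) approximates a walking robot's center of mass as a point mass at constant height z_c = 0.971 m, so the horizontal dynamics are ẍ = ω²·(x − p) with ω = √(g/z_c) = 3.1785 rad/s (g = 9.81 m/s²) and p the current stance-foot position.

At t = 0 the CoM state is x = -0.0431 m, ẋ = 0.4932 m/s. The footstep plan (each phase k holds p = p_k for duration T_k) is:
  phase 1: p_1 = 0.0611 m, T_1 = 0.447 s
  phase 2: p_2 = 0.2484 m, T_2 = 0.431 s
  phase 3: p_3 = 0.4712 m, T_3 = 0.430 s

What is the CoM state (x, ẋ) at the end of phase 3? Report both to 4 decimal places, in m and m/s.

phase 1: p=0.0611, T=0.447, ωT=1.420790, cosh=2.190956, sinh=1.949432; start (x,ẋ)=(-0.043100, 0.493200) → end (x,ẋ)=(0.135291, 0.434928)
phase 2: p=0.2484, T=0.431, ωT=1.369933, cosh=2.094606, sinh=1.840483; start (x,ẋ)=(0.135291, 0.434928) → end (x,ẋ)=(0.263322, 0.249318)
phase 3: p=0.4712, T=0.430, ωT=1.366755, cosh=2.088767, sinh=1.833834; start (x,ẋ)=(0.263322, 0.249318) → end (x,ẋ)=(0.180836, -0.690918)

x = 0.1808, ẋ = -0.6909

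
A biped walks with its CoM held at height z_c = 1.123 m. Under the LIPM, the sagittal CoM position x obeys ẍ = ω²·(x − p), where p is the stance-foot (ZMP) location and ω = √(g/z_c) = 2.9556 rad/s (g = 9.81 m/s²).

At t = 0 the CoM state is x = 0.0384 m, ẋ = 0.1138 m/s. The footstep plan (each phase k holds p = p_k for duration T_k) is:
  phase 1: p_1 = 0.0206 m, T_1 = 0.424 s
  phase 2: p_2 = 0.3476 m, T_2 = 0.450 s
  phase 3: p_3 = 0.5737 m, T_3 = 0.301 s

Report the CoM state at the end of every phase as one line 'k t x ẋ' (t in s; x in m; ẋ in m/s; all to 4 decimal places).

1 0.4240 0.1162 0.3001
2 0.8740 0.0581 -0.5955
3 1.1750 -0.3636 -2.3890

phase 1: p=0.0206, T=0.424, ωT=1.253174, cosh=1.893519, sinh=1.607922; start (x,ẋ)=(0.038400, 0.113800) → end (x,ẋ)=(0.116215, 0.300075)
phase 2: p=0.3476, T=0.450, ωT=1.330020, cosh=2.022795, sinh=1.758324; start (x,ẋ)=(0.116215, 0.300075) → end (x,ẋ)=(0.058073, -0.595497)
phase 3: p=0.5737, T=0.301, ωT=0.889636, cosh=1.422524, sinh=1.011719; start (x,ẋ)=(0.058073, -0.595497) → end (x,ẋ)=(-0.363633, -2.388954)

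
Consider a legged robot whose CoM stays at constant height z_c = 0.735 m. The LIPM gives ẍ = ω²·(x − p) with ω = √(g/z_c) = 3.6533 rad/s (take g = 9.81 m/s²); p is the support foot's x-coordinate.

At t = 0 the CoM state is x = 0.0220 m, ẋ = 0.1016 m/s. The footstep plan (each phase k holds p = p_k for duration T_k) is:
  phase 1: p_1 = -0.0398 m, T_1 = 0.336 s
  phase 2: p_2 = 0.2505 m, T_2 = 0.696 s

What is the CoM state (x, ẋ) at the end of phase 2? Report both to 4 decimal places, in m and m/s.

x = 0.3381, ẋ = 0.4006

phase 1: p=-0.0398, T=0.336, ωT=1.227509, cosh=1.852869, sinh=1.559848; start (x,ẋ)=(0.022000, 0.101600) → end (x,ẋ)=(0.118087, 0.540425)
phase 2: p=0.2505, T=0.696, ωT=2.542697, cosh=6.396283, sinh=6.317629; start (x,ẋ)=(0.118087, 0.540425) → end (x,ẋ)=(0.338104, 0.400600)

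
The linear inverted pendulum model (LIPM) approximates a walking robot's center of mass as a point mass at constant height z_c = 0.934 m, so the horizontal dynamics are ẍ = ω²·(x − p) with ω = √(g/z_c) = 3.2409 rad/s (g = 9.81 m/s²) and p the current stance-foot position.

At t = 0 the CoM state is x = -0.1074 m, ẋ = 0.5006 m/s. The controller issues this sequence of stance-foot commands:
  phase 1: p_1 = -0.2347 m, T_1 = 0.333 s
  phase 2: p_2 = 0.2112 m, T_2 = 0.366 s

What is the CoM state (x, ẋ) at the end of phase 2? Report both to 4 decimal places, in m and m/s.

x = 0.7690, ẋ = 2.2583

phase 1: p=-0.2347, T=0.333, ωT=1.079220, cosh=1.641122, sinh=1.301261; start (x,ẋ)=(-0.107400, 0.500600) → end (x,ẋ)=(0.175212, 1.358402)
phase 2: p=0.2112, T=0.366, ωT=1.186169, cosh=1.789951, sinh=1.484562; start (x,ẋ)=(0.175212, 1.358402) → end (x,ẋ)=(0.769028, 2.258323)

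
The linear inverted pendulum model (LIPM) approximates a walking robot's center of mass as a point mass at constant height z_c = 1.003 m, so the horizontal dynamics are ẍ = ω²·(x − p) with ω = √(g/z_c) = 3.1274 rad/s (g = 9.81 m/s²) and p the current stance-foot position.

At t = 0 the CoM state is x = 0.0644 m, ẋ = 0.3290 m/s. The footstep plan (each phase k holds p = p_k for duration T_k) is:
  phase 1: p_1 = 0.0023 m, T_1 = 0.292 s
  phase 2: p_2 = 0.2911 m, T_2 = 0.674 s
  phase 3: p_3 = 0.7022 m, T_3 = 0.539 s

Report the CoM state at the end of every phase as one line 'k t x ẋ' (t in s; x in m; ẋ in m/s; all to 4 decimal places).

phase 1: p=0.0023, T=0.292, ωT=0.913201, cosh=1.446762, sinh=1.045525; start (x,ẋ)=(0.064400, 0.329000) → end (x,ẋ)=(0.202132, 0.679038)
phase 2: p=0.2911, T=0.674, ωT=2.107868, cosh=4.176084, sinh=4.054587; start (x,ẋ)=(0.202132, 0.679038) → end (x,ẋ)=(0.799917, 1.707581)
phase 3: p=0.7022, T=0.539, ωT=1.685669, cosh=2.790689, sinh=2.605369; start (x,ẋ)=(0.799917, 1.707581) → end (x,ẋ)=(2.397446, 5.561528)

1 0.2920 0.2021 0.6790
2 0.9660 0.7999 1.7076
3 1.5050 2.3974 5.5615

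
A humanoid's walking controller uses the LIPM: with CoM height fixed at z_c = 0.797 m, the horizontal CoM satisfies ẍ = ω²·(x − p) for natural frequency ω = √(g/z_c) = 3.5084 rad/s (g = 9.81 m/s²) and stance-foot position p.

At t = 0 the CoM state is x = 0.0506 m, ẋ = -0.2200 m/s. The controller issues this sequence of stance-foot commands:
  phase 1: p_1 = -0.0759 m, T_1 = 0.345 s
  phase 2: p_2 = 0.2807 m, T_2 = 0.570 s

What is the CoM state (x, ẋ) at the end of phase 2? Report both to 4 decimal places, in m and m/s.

phase 1: p=-0.0759, T=0.345, ωT=1.210398, cosh=1.826449, sinh=1.528370; start (x,ẋ)=(0.050600, -0.220000) → end (x,ẋ)=(0.059307, 0.276491)
phase 2: p=0.2807, T=0.570, ωT=1.999788, cosh=3.761427, sinh=3.626063; start (x,ẋ)=(0.059307, 0.276491) → end (x,ẋ)=(-0.266290, -1.776491)

x = -0.2663, ẋ = -1.7765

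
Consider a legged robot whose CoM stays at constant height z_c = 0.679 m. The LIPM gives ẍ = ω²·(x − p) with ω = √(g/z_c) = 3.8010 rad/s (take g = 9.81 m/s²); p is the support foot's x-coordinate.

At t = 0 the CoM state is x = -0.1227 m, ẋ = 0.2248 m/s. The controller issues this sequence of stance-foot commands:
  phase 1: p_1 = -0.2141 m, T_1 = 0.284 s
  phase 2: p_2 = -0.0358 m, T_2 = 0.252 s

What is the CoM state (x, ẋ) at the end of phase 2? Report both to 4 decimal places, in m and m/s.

phase 1: p=-0.2141, T=0.284, ωT=1.079484, cosh=1.641466, sinh=1.301695; start (x,ẋ)=(-0.122700, 0.224800) → end (x,ẋ)=(0.012915, 0.821225)
phase 2: p=-0.0358, T=0.252, ωT=0.957852, cosh=1.494904, sinh=1.111188; start (x,ẋ)=(0.012915, 0.821225) → end (x,ẋ)=(0.277102, 1.433408)

x = 0.2771, ẋ = 1.4334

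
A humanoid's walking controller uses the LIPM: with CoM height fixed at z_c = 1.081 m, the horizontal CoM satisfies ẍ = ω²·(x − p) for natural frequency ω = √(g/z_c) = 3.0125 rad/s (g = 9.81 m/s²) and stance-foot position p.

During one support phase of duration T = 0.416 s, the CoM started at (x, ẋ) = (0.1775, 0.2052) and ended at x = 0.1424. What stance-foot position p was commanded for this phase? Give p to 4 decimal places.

p = 0.3394

ωT = 3.0125·0.416 = 1.253200; cosh(ωT) = 1.893560, sinh(ωT) = 1.607970
x(T) = p + (x₀−p)·cosh(ωT) + (ẋ₀/ω)·sinh(ωT) ⇒ p·(1 − cosh) = x(T) − x₀·cosh − (ẋ₀/ω)·sinh
numerator   = 0.1424 − (0.1775)·1.893560 − (0.2052/3.0125)·1.607970 = -0.303236
denominator = 1 − 1.893560 = -0.893560
p = -0.303236 / -0.893560 = 0.3394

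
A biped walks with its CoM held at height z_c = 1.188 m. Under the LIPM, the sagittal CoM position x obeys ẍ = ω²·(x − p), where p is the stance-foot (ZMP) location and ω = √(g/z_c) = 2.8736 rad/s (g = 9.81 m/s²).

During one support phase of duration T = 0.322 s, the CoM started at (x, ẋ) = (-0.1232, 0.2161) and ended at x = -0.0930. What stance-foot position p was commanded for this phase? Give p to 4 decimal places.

p = -0.0149

ωT = 2.8736·0.322 = 0.925299; cosh(ωT) = 1.459518, sinh(ωT) = 1.063105
x(T) = p + (x₀−p)·cosh(ωT) + (ẋ₀/ω)·sinh(ωT) ⇒ p·(1 − cosh) = x(T) − x₀·cosh − (ẋ₀/ω)·sinh
numerator   = -0.0930 − (-0.1232)·1.459518 − (0.2161/2.8736)·1.063105 = 0.006865
denominator = 1 − 1.459518 = -0.459518
p = 0.006865 / -0.459518 = -0.0149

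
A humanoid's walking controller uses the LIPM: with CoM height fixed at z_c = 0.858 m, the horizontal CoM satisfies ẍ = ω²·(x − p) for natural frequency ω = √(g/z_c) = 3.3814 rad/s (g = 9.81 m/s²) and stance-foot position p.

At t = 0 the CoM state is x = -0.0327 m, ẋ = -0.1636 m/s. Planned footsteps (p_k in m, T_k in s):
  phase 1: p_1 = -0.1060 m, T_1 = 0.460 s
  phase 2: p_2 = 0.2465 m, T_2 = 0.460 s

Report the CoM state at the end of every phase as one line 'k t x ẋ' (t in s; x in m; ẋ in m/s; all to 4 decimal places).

1 0.4600 -0.0341 0.1561
2 0.9200 -0.3433 -1.7612

phase 1: p=-0.1060, T=0.460, ωT=1.555444, cosh=2.474143, sinh=2.263047; start (x,ẋ)=(-0.032700, -0.163600) → end (x,ẋ)=(-0.034137, 0.156141)
phase 2: p=0.2465, T=0.460, ωT=1.555444, cosh=2.474143, sinh=2.263047; start (x,ẋ)=(-0.034137, 0.156141) → end (x,ẋ)=(-0.343336, -1.761192)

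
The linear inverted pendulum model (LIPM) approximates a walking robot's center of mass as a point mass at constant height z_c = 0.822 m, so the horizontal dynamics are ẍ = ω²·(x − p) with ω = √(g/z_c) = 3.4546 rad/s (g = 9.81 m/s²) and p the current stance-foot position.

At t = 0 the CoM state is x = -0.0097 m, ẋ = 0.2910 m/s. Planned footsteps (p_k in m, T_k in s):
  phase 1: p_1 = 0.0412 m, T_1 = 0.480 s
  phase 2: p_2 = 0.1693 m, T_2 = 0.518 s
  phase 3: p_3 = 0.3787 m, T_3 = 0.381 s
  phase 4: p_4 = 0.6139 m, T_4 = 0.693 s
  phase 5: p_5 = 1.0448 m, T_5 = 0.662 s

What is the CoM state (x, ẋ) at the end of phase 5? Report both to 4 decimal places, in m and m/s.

x = 0.5777, ẋ = -1.4529

phase 1: p=0.0412, T=0.480, ωT=1.658208, cosh=2.720187, sinh=2.529707; start (x,ẋ)=(-0.009700, 0.291000) → end (x,ẋ)=(0.115834, 0.346753)
phase 2: p=0.1693, T=0.518, ωT=1.789483, cosh=3.076701, sinh=2.909654; start (x,ẋ)=(0.115834, 0.346753) → end (x,ẋ)=(0.296854, 0.529428)
phase 3: p=0.3787, T=0.381, ωT=1.316203, cosh=1.998692, sinh=1.730541; start (x,ẋ)=(0.296854, 0.529428) → end (x,ẋ)=(0.480327, 0.568864)
phase 4: p=0.6139, T=0.693, ωT=2.394038, cosh=5.524455, sinh=5.433195; start (x,ẋ)=(0.480327, 0.568864) → end (x,ẋ)=(0.770657, 0.635558)
phase 5: p=1.0448, T=0.662, ωT=2.286945, cosh=4.973197, sinh=4.871621; start (x,ẋ)=(0.770657, 0.635558) → end (x,ẋ)=(0.577684, -1.452942)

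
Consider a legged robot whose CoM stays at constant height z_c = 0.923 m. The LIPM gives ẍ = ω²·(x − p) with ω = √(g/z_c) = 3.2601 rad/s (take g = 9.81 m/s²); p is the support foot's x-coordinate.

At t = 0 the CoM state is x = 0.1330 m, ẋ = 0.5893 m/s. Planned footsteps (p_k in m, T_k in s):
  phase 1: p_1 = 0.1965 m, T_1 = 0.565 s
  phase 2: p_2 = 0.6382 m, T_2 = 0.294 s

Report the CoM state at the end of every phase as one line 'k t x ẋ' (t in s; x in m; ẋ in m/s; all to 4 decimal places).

phase 1: p=0.1965, T=0.565, ωT=1.841956, cosh=3.233688, sinh=3.075181; start (x,ẋ)=(0.133000, 0.589300) → end (x,ẋ)=(0.547035, 1.269000)
phase 2: p=0.6382, T=0.294, ωT=0.958469, cosh=1.495591, sinh=1.112111; start (x,ẋ)=(0.547035, 1.269000) → end (x,ẋ)=(0.934745, 1.567376)

1 0.5650 0.5470 1.2690
2 0.8590 0.9347 1.5674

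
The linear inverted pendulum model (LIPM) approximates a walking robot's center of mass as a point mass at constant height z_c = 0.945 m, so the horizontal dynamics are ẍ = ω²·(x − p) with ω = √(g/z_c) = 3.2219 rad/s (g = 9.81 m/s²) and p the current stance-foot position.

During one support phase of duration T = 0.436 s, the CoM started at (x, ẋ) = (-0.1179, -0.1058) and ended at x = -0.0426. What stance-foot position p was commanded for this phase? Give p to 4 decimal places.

ωT = 3.2219·0.436 = 1.404748; cosh(ωT) = 2.159965, sinh(ωT) = 1.914536
x(T) = p + (x₀−p)·cosh(ωT) + (ẋ₀/ω)·sinh(ωT) ⇒ p·(1 − cosh) = x(T) − x₀·cosh − (ẋ₀/ω)·sinh
numerator   = -0.0426 − (-0.1179)·2.159965 − (-0.1058/3.2219)·1.914536 = 0.274929
denominator = 1 − 2.159965 = -1.159965
p = 0.274929 / -1.159965 = -0.2370

p = -0.2370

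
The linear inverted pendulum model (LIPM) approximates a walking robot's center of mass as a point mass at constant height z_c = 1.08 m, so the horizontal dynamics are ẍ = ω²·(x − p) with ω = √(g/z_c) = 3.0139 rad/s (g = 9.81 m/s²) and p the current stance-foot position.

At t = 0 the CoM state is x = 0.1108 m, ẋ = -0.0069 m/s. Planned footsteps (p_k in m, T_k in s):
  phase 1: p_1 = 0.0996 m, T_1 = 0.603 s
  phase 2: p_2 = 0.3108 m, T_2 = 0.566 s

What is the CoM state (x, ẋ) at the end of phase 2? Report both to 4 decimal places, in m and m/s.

x = -0.1386, ẋ = -1.2401

phase 1: p=0.0996, T=0.603, ωT=1.817382, cosh=3.159085, sinh=2.996635; start (x,ẋ)=(0.110800, -0.006900) → end (x,ẋ)=(0.128121, 0.079356)
phase 2: p=0.3108, T=0.566, ωT=1.705867, cosh=2.843887, sinh=2.662272; start (x,ẋ)=(0.128121, 0.079356) → end (x,ẋ)=(-0.138620, -1.240103)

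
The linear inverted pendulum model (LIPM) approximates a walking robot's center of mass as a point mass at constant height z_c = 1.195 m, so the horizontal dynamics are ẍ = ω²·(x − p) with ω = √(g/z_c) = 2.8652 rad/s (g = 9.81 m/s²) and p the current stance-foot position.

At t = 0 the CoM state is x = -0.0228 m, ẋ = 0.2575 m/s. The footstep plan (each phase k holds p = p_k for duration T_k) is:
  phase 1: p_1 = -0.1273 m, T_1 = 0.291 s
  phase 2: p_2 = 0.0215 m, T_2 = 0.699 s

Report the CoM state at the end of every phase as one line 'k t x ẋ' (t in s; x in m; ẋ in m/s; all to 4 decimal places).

1 0.2910 0.0996 0.6319
2 0.9900 1.1183 3.1976

phase 1: p=-0.1273, T=0.291, ωT=0.833773, cosh=1.368198, sinh=0.933791; start (x,ẋ)=(-0.022800, 0.257500) → end (x,ẋ)=(0.099598, 0.631900)
phase 2: p=0.0215, T=0.699, ωT=2.002775, cosh=3.772274, sinh=3.637314; start (x,ẋ)=(0.099598, 0.631900) → end (x,ẋ)=(1.118291, 3.197608)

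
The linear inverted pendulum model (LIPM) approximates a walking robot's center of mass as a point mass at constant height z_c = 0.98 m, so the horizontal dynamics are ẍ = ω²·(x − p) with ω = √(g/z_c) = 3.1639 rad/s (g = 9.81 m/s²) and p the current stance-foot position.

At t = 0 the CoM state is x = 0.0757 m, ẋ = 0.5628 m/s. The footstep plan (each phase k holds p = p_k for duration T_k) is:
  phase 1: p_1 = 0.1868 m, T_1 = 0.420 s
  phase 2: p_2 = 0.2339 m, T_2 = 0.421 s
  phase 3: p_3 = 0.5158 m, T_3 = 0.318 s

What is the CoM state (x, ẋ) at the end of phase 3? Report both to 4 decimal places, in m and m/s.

phase 1: p=0.1868, T=0.420, ωT=1.328838, cosh=2.020719, sinh=1.755934; start (x,ẋ)=(0.075700, 0.562800) → end (x,ẋ)=(0.274647, 0.520033)
phase 2: p=0.2339, T=0.421, ωT=1.332002, cosh=2.026284, sinh=1.762336; start (x,ẋ)=(0.274647, 0.520033) → end (x,ẋ)=(0.606130, 1.280933)
phase 3: p=0.5158, T=0.318, ωT=1.006120, cosh=1.550302, sinh=1.184667; start (x,ẋ)=(0.606130, 1.280933) → end (x,ẋ)=(1.135462, 2.324406)

x = 1.1355, ẋ = 2.3244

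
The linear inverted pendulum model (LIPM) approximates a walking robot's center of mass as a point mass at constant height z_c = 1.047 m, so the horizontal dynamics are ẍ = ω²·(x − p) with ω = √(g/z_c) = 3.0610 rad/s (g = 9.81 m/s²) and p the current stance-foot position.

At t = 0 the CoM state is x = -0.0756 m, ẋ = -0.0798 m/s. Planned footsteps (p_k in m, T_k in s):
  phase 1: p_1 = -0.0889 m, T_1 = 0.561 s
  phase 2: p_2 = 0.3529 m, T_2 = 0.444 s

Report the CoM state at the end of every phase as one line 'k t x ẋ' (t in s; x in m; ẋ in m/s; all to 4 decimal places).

1 0.5610 -0.1209 -0.1197
2 1.0050 -0.7012 -2.8849

phase 1: p=-0.0889, T=0.561, ωT=1.717221, cosh=2.874298, sinh=2.694733; start (x,ẋ)=(-0.075600, -0.079800) → end (x,ẋ)=(-0.120923, -0.119663)
phase 2: p=0.3529, T=0.444, ωT=1.359084, cosh=2.074761, sinh=1.817865; start (x,ẋ)=(-0.120923, -0.119663) → end (x,ẋ)=(-0.701235, -2.884854)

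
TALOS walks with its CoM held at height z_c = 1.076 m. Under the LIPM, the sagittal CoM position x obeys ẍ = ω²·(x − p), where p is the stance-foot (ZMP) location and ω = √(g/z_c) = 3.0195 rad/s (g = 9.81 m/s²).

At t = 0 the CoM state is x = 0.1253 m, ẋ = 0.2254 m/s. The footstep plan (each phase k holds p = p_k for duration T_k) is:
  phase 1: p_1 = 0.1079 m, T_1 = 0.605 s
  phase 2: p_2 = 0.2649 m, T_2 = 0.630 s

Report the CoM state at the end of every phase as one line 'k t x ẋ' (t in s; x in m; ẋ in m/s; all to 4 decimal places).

1 0.6050 0.3893 0.8775
2 1.2350 1.6429 4.2359

phase 1: p=0.1079, T=0.605, ωT=1.826797, cosh=3.187441, sinh=3.026513; start (x,ẋ)=(0.125300, 0.225400) → end (x,ẋ)=(0.389285, 0.877460)
phase 2: p=0.2649, T=0.630, ωT=1.902285, cosh=3.425208, sinh=3.275981; start (x,ẋ)=(0.389285, 0.877460) → end (x,ẋ)=(1.642938, 4.235878)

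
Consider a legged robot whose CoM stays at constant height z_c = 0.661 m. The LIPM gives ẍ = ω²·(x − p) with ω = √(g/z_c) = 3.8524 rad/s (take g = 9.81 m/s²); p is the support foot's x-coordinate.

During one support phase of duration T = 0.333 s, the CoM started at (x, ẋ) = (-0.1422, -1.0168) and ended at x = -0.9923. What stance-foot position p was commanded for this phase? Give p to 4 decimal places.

p = 0.2937

ωT = 3.8524·0.333 = 1.282849; cosh(ωT) = 1.942074, sinh(ωT) = 1.664828
x(T) = p + (x₀−p)·cosh(ωT) + (ẋ₀/ω)·sinh(ωT) ⇒ p·(1 − cosh) = x(T) − x₀·cosh − (ẋ₀/ω)·sinh
numerator   = -0.9923 − (-0.1422)·1.942074 − (-1.0168/3.8524)·1.664828 = -0.276723
denominator = 1 − 1.942074 = -0.942074
p = -0.276723 / -0.942074 = 0.2937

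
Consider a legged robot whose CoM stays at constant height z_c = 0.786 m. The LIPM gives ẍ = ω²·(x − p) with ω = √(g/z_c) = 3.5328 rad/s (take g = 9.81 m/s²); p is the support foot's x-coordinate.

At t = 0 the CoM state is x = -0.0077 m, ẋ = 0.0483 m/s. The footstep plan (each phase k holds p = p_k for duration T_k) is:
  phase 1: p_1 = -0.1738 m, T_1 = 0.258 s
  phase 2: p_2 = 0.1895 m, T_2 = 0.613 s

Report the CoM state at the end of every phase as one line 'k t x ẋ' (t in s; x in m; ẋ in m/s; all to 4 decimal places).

1 0.2580 0.0805 0.6818
2 0.8710 0.5383 1.3545

phase 1: p=-0.1738, T=0.258, ωT=0.911462, cosh=1.444947, sinh=1.043011; start (x,ẋ)=(-0.007700, 0.048300) → end (x,ẋ)=(0.080466, 0.681828)
phase 2: p=0.1895, T=0.613, ωT=2.165606, cosh=4.417284, sinh=4.302604; start (x,ẋ)=(0.080466, 0.681828) → end (x,ẋ)=(0.538264, 1.354479)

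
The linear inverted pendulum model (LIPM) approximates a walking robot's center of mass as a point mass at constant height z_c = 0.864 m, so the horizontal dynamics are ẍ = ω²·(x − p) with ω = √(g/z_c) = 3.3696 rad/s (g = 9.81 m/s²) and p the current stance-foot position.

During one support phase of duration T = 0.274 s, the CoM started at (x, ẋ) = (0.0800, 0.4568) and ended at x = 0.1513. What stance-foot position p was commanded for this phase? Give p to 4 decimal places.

p = 0.2383

ωT = 3.3696·0.274 = 0.923270; cosh(ωT) = 1.457364, sinh(ωT) = 1.060146
x(T) = p + (x₀−p)·cosh(ωT) + (ẋ₀/ω)·sinh(ωT) ⇒ p·(1 − cosh) = x(T) − x₀·cosh − (ẋ₀/ω)·sinh
numerator   = 0.1513 − (0.0800)·1.457364 − (0.4568/3.3696)·1.060146 = -0.109008
denominator = 1 − 1.457364 = -0.457364
p = -0.109008 / -0.457364 = 0.2383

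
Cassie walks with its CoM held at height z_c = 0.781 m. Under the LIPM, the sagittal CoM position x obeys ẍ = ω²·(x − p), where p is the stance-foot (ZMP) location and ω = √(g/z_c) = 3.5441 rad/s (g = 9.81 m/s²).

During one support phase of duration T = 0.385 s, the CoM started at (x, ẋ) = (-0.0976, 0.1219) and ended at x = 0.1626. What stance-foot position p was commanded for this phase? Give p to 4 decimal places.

p = -0.2795

ωT = 3.5441·0.385 = 1.364478; cosh(ωT) = 2.084598, sinh(ωT) = 1.829084
x(T) = p + (x₀−p)·cosh(ωT) + (ẋ₀/ω)·sinh(ωT) ⇒ p·(1 − cosh) = x(T) − x₀·cosh − (ẋ₀/ω)·sinh
numerator   = 0.1626 − (-0.0976)·2.084598 − (0.1219/3.5441)·1.829084 = 0.303145
denominator = 1 − 2.084598 = -1.084598
p = 0.303145 / -1.084598 = -0.2795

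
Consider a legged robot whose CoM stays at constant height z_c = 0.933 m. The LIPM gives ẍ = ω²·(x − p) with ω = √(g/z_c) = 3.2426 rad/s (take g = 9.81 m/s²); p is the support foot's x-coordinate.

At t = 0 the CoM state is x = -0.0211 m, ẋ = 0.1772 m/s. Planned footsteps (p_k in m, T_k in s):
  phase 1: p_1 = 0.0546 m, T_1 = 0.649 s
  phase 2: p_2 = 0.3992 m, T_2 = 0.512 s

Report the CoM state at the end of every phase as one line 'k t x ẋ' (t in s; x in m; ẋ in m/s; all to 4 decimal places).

1 0.6490 -0.0397 -0.2542
2 1.1610 -0.9956 -4.3007

phase 1: p=0.0546, T=0.649, ωT=2.104447, cosh=4.162241, sinh=4.040328; start (x,ẋ)=(-0.021100, 0.177200) → end (x,ẋ)=(-0.039688, -0.254209)
phase 2: p=0.3992, T=0.512, ωT=1.660211, cosh=2.725260, sinh=2.535161; start (x,ẋ)=(-0.039688, -0.254209) → end (x,ẋ)=(-0.995632, -4.300670)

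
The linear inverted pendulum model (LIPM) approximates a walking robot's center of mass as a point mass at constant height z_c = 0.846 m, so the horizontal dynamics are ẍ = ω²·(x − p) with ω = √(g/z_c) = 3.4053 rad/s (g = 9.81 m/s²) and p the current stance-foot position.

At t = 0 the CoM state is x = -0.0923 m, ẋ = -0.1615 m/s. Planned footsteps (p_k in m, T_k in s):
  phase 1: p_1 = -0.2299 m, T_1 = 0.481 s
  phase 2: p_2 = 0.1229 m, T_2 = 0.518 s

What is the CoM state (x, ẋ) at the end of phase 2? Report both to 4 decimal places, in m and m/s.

x = 0.4199, ẋ = 1.1964

phase 1: p=-0.2299, T=0.481, ωT=1.637949, cosh=2.669493, sinh=2.475115; start (x,ẋ)=(-0.092300, -0.161500) → end (x,ẋ)=(0.020037, 0.728640)
phase 2: p=0.1229, T=0.518, ωT=1.763945, cosh=3.003391, sinh=2.832024; start (x,ẋ)=(0.020037, 0.728640) → end (x,ẋ)=(0.419938, 1.196394)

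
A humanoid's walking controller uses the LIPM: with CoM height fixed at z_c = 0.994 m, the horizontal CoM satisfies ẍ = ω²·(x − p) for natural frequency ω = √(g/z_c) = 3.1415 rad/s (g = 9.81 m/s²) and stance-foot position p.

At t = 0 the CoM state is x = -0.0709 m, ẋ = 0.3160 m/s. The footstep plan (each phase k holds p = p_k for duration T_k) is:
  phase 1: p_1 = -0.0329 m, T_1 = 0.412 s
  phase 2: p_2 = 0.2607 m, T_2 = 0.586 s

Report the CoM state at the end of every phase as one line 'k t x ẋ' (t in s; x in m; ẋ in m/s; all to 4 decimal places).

phase 1: p=-0.0329, T=0.412, ωT=1.294298, cosh=1.961262, sinh=1.687172; start (x,ẋ)=(-0.070900, 0.316000) → end (x,ẋ)=(0.062283, 0.418349)
phase 2: p=0.2607, T=0.586, ωT=1.840919, cosh=3.230499, sinh=3.071828; start (x,ẋ)=(0.062283, 0.418349) → end (x,ẋ)=(0.028784, -0.563278)

1 0.4120 0.0623 0.4183
2 0.9980 0.0288 -0.5633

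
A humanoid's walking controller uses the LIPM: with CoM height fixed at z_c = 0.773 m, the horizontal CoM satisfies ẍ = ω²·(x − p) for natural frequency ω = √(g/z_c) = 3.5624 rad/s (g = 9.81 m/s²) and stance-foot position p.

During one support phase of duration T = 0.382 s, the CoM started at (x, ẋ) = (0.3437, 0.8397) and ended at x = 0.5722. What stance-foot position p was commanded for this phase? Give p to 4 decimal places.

p = 0.5300

ωT = 3.5624·0.382 = 1.360837; cosh(ωT) = 2.077951, sinh(ωT) = 1.821504
x(T) = p + (x₀−p)·cosh(ωT) + (ẋ₀/ω)·sinh(ωT) ⇒ p·(1 − cosh) = x(T) − x₀·cosh − (ẋ₀/ω)·sinh
numerator   = 0.5722 − (0.3437)·2.077951 − (0.8397/3.5624)·1.821504 = -0.571342
denominator = 1 − 2.077951 = -1.077951
p = -0.571342 / -1.077951 = 0.5300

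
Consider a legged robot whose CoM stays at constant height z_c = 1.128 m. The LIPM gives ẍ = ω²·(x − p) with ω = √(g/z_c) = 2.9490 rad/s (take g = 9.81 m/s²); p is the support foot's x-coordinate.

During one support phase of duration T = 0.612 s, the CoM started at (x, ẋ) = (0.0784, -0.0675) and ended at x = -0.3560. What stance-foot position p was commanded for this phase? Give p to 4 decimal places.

ωT = 2.9490·0.612 = 1.804788; cosh(ωT) = 3.121596, sinh(ωT) = 2.957087
x(T) = p + (x₀−p)·cosh(ωT) + (ẋ₀/ω)·sinh(ωT) ⇒ p·(1 − cosh) = x(T) − x₀·cosh − (ẋ₀/ω)·sinh
numerator   = -0.3560 − (0.0784)·3.121596 − (-0.0675/2.9490)·2.957087 = -0.533048
denominator = 1 − 3.121596 = -2.121596
p = -0.533048 / -2.121596 = 0.2512

p = 0.2512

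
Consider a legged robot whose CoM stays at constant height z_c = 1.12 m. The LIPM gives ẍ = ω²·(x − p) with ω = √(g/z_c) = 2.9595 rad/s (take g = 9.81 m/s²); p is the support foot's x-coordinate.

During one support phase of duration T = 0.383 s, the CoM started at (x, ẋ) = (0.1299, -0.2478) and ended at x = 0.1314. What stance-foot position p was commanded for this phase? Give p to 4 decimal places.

p = -0.0354

ωT = 2.9595·0.383 = 1.133488; cosh(ωT) = 1.714191, sinh(ωT) = 1.392283
x(T) = p + (x₀−p)·cosh(ωT) + (ẋ₀/ω)·sinh(ωT) ⇒ p·(1 − cosh) = x(T) − x₀·cosh − (ẋ₀/ω)·sinh
numerator   = 0.1314 − (0.1299)·1.714191 − (-0.2478/2.9595)·1.392283 = 0.025303
denominator = 1 − 1.714191 = -0.714191
p = 0.025303 / -0.714191 = -0.0354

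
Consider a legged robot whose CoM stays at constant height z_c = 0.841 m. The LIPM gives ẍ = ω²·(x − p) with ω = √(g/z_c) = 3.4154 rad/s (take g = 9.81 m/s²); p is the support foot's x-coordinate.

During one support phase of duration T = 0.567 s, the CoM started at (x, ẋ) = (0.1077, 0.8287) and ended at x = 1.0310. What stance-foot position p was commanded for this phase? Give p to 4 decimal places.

ωT = 3.4154·0.567 = 1.936532; cosh(ωT) = 3.539431, sinh(ωT) = 3.395228
x(T) = p + (x₀−p)·cosh(ωT) + (ẋ₀/ω)·sinh(ωT) ⇒ p·(1 − cosh) = x(T) − x₀·cosh − (ẋ₀/ω)·sinh
numerator   = 1.0310 − (0.1077)·3.539431 − (0.8287/3.4154)·3.395228 = -0.174002
denominator = 1 − 3.539431 = -2.539431
p = -0.174002 / -2.539431 = 0.0685

p = 0.0685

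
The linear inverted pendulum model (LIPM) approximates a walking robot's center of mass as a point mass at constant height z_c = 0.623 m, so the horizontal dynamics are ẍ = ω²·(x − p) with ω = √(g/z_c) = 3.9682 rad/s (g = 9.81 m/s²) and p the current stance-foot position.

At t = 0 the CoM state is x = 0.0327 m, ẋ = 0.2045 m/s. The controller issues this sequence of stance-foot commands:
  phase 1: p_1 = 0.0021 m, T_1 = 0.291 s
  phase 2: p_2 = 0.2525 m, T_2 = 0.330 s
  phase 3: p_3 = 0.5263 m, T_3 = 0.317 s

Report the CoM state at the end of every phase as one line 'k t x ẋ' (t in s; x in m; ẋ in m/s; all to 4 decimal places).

phase 1: p=0.0021, T=0.291, ωT=1.154746, cosh=1.744178, sinh=1.429040; start (x,ẋ)=(0.032700, 0.204500) → end (x,ẋ)=(0.129117, 0.530208)
phase 2: p=0.2525, T=0.330, ωT=1.309506, cosh=1.987148, sinh=1.717195; start (x,ẋ)=(0.129117, 0.530208) → end (x,ẋ)=(0.236761, 0.212849)
phase 3: p=0.5263, T=0.317, ωT=1.257919, cosh=1.901169, sinh=1.616925; start (x,ẋ)=(0.236761, 0.212849) → end (x,ẋ)=(0.062568, -1.453097)

1 0.2910 0.1291 0.5302
2 0.6210 0.2368 0.2128
3 0.9380 0.0626 -1.4531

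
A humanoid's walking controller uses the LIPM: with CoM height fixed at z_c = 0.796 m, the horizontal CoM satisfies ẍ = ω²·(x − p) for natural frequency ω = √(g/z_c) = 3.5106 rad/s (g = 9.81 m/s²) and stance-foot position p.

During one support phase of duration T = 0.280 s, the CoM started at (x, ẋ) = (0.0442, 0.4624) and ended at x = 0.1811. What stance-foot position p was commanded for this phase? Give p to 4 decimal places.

ωT = 3.5106·0.280 = 0.982968; cosh(ωT) = 1.523287, sinh(ωT) = 1.149089
x(T) = p + (x₀−p)·cosh(ωT) + (ẋ₀/ω)·sinh(ωT) ⇒ p·(1 − cosh) = x(T) − x₀·cosh − (ẋ₀/ω)·sinh
numerator   = 0.1811 − (0.0442)·1.523287 − (0.4624/3.5106)·1.149089 = -0.037582
denominator = 1 − 1.523287 = -0.523287
p = -0.037582 / -0.523287 = 0.0718

p = 0.0718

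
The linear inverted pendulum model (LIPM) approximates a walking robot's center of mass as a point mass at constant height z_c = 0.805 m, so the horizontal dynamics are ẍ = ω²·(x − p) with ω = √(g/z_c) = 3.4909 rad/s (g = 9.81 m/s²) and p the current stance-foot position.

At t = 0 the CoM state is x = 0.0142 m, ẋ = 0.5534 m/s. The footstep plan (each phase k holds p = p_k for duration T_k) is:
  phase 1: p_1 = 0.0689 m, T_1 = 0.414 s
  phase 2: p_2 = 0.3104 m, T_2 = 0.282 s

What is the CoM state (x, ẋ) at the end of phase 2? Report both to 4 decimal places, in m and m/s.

phase 1: p=0.0689, T=0.414, ωT=1.445233, cosh=2.239265, sinh=2.003574; start (x,ẋ)=(0.014200, 0.553400) → end (x,ẋ)=(0.264032, 0.856622)
phase 2: p=0.3104, T=0.282, ωT=0.984434, cosh=1.524973, sinh=1.151323; start (x,ẋ)=(0.264032, 0.856622) → end (x,ẋ)=(0.522209, 1.119965)

x = 0.5222, ẋ = 1.1200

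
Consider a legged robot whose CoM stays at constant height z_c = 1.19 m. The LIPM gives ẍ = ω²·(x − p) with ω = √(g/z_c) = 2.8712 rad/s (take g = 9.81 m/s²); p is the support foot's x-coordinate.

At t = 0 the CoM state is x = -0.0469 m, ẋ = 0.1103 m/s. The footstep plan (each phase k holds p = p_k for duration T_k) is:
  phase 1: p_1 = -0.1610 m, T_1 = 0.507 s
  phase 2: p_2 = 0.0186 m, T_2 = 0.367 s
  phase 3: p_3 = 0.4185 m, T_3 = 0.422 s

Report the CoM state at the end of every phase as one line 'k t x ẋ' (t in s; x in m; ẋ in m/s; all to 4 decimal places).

1 0.5070 0.1748 0.9134
2 0.8740 0.6706 2.0342
3 1.2960 1.9639 4.8271

phase 1: p=-0.1610, T=0.507, ωT=1.455698, cosh=2.260357, sinh=2.027120; start (x,ẋ)=(-0.046900, 0.110300) → end (x,ẋ)=(0.174781, 0.913410)
phase 2: p=0.0186, T=0.367, ωT=1.053730, cosh=1.608483, sinh=1.259848; start (x,ẋ)=(0.174781, 0.913410) → end (x,ẋ)=(0.670607, 2.034152)
phase 3: p=0.4185, T=0.422, ωT=1.211646, cosh=1.828359, sinh=1.530652; start (x,ẋ)=(0.670607, 2.034152) → end (x,ẋ)=(1.963859, 4.827122)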